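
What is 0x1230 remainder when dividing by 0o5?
Convert 0x1230 (hexadecimal) → 1×4096 + 2×256 + 3×16 = 4656 (decimal)
Convert 0o5 (octal) → 5 (decimal)
Compute 4656 mod 5 = 1
1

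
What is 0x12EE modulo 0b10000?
Convert 0x12EE (hexadecimal) → 1×4096 + 2×256 + 14×16 + 14 = 4846 (decimal)
Convert 0b10000 (binary) → 16 (decimal)
Compute 4846 mod 16 = 14
14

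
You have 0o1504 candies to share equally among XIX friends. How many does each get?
Convert 0o1504 (octal) → 1×512 + 5×64 + 4 = 836 (decimal)
Convert XIX (Roman numeral) → 10 + 9 = 19 (decimal)
Compute 836 ÷ 19 = 44
44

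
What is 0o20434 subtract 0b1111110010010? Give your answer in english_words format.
Convert 0o20434 (octal) → 2×4096 + 4×64 + 3×8 + 4 = 8476 (decimal)
Convert 0b1111110010010 (binary) → 4096 + 2048 + 1024 + 512 + 256 + 128 + 16 + 2 = 8082 (decimal)
Compute 8476 - 8082 = 394
Convert 394 (decimal) → 394 = 3×100 + 94 → three hundred ninety-four (English words)
three hundred ninety-four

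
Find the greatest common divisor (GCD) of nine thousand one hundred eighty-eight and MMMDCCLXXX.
Convert nine thousand one hundred eighty-eight (English words) → 9×1000 + 1×100 + 88 = 9188 (decimal)
Convert MMMDCCLXXX (Roman numeral) → 1000 + 1000 + 1000 + 500 + 100 + 100 + 50 + 10 + 10 + 10 = 3780 (decimal)
Compute gcd(9188, 3780) = 4
4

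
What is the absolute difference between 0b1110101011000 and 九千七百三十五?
Convert 0b1110101011000 (binary) → 4096 + 2048 + 1024 + 256 + 64 + 16 + 8 = 7512 (decimal)
Convert 九千七百三十五 (Chinese numeral) → 9×1000 + 7×100 + 3×10 + 5 = 9735 (decimal)
Compute |7512 - 9735| = 2223
2223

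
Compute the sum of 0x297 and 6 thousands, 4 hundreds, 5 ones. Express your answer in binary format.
Convert 0x297 (hexadecimal) → 2×256 + 9×16 + 7 = 663 (decimal)
Convert 6 thousands, 4 hundreds, 5 ones (place-value notation) → 6×1000 + 4×100 + 5 = 6405 (decimal)
Compute 663 + 6405 = 7068
Convert 7068 (decimal) → 7068 = 4096 + 2048 + 512 + 256 + 128 + 16 + 8 + 4 → 0b1101110011100 (binary)
0b1101110011100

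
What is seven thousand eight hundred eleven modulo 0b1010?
Convert seven thousand eight hundred eleven (English words) → 7×1000 + 8×100 + 11 = 7811 (decimal)
Convert 0b1010 (binary) → 8 + 2 = 10 (decimal)
Compute 7811 mod 10 = 1
1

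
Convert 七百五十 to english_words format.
Convert 七百五十 (Chinese numeral) → 7×100 + 5×10 = 750 (decimal)
Convert 750 (decimal) → 750 = 7×100 + 50 → seven hundred fifty (English words)
seven hundred fifty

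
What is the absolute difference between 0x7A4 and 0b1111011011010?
Convert 0x7A4 (hexadecimal) → 7×256 + 10×16 + 4 = 1956 (decimal)
Convert 0b1111011011010 (binary) → 4096 + 2048 + 1024 + 512 + 128 + 64 + 16 + 8 + 2 = 7898 (decimal)
Compute |1956 - 7898| = 5942
5942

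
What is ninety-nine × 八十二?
Convert ninety-nine (English words) → 99 (decimal)
Convert 八十二 (Chinese numeral) → 8×10 + 2 = 82 (decimal)
Compute 99 × 82 = 8118
8118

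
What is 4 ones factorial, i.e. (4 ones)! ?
Convert 4 ones (place-value notation) → 4 (decimal)
Compute 4! = 24
24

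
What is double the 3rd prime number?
The 3rd prime number = 5
Compute 5 × 2 = 10
10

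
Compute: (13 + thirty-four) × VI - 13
Convert thirty-four (English words) → 34 (decimal)
Convert VI (Roman numeral) → 5 + 1 = 6 (decimal)
Expression in decimal: (13 + 34) × 6 - 13
Parentheses first: 13 + 34 = 47
Multiply: 47 × 6 = 282
Subtract: 282 - 13 = 269
269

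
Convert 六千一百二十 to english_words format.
Convert 六千一百二十 (Chinese numeral) → 6×1000 + 1×100 + 2×10 = 6120 (decimal)
Convert 6120 (decimal) → 6120 = 6×1000 + 1×100 + 20 → six thousand one hundred twenty (English words)
six thousand one hundred twenty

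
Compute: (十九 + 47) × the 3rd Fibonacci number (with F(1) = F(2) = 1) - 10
Convert 十九 (Chinese numeral) → 1×10 + 9 = 19 (decimal)
Convert the 3rd Fibonacci number (with F(1) = F(2) = 1) (Fibonacci index) → 1, 1, 2 → 2 (decimal)
Expression in decimal: (19 + 47) × 2 - 10
Parentheses first: 19 + 47 = 66
Multiply: 66 × 2 = 132
Subtract: 132 - 10 = 122
122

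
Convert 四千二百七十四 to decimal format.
Convert 四千二百七十四 (Chinese numeral) → 4×1000 + 2×100 + 7×10 + 4 = 4274 (decimal)
4274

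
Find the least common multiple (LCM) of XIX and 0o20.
Convert XIX (Roman numeral) → 10 + 9 = 19 (decimal)
Convert 0o20 (octal) → 2×8 = 16 (decimal)
Compute lcm(19, 16) = 304
304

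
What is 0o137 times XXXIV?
Convert 0o137 (octal) → 1×64 + 3×8 + 7 = 95 (decimal)
Convert XXXIV (Roman numeral) → 10 + 10 + 10 + 4 = 34 (decimal)
Compute 95 × 34 = 3230
3230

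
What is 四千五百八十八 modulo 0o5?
Convert 四千五百八十八 (Chinese numeral) → 4×1000 + 5×100 + 8×10 + 8 = 4588 (decimal)
Convert 0o5 (octal) → 5 (decimal)
Compute 4588 mod 5 = 3
3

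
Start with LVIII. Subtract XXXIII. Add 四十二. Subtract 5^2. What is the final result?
Convert LVIII (Roman numeral) → 50 + 5 + 1 + 1 + 1 = 58 (decimal)
Start: 58
Convert XXXIII (Roman numeral) → 10 + 10 + 10 + 1 + 1 + 1 = 33 (decimal)
58 - 33 = 25
Convert 四十二 (Chinese numeral) → 4×10 + 2 = 42 (decimal)
25 + 42 = 67
Convert 5^2 (power) → 25 (decimal)
67 - 25 = 42
42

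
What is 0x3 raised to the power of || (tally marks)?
Convert 0x3 (hexadecimal) → 3 (decimal)
Convert || (tally marks) → 2 (decimal)
Compute 3 ^ 2 = 9
9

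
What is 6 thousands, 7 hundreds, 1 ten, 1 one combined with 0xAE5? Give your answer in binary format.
Convert 6 thousands, 7 hundreds, 1 ten, 1 one (place-value notation) → 6×1000 + 7×100 + 1×10 + 1 = 6711 (decimal)
Convert 0xAE5 (hexadecimal) → 10×256 + 14×16 + 5 = 2789 (decimal)
Compute 6711 + 2789 = 9500
Convert 9500 (decimal) → 9500 = 8192 + 1024 + 256 + 16 + 8 + 4 → 0b10010100011100 (binary)
0b10010100011100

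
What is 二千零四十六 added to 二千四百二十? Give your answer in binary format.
Convert 二千零四十六 (Chinese numeral) → 2×1000 + 4×10 + 6 = 2046 (decimal)
Convert 二千四百二十 (Chinese numeral) → 2×1000 + 4×100 + 2×10 = 2420 (decimal)
Compute 2046 + 2420 = 4466
Convert 4466 (decimal) → 4466 = 4096 + 256 + 64 + 32 + 16 + 2 → 0b1000101110010 (binary)
0b1000101110010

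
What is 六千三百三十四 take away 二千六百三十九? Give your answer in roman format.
Convert 六千三百三十四 (Chinese numeral) → 6×1000 + 3×100 + 3×10 + 4 = 6334 (decimal)
Convert 二千六百三十九 (Chinese numeral) → 2×1000 + 6×100 + 3×10 + 9 = 2639 (decimal)
Compute 6334 - 2639 = 3695
Convert 3695 (decimal) → 3695 = 1000 + 1000 + 1000 + 500 + 100 + 90 + 5 → MMMDCXCV (Roman numeral)
MMMDCXCV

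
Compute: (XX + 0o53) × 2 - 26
Convert XX (Roman numeral) → 10 + 10 = 20 (decimal)
Convert 0o53 (octal) → 5×8 + 3 = 43 (decimal)
Expression in decimal: (20 + 43) × 2 - 26
Parentheses first: 20 + 43 = 63
Multiply: 63 × 2 = 126
Subtract: 126 - 26 = 100
100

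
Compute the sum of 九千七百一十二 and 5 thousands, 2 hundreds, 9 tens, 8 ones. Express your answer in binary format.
Convert 九千七百一十二 (Chinese numeral) → 9×1000 + 7×100 + 1×10 + 2 = 9712 (decimal)
Convert 5 thousands, 2 hundreds, 9 tens, 8 ones (place-value notation) → 5×1000 + 2×100 + 9×10 + 8 = 5298 (decimal)
Compute 9712 + 5298 = 15010
Convert 15010 (decimal) → 15010 = 8192 + 4096 + 2048 + 512 + 128 + 32 + 2 → 0b11101010100010 (binary)
0b11101010100010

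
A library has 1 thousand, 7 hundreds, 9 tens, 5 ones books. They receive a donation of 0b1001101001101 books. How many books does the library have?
Convert 1 thousand, 7 hundreds, 9 tens, 5 ones (place-value notation) → 1×1000 + 7×100 + 9×10 + 5 = 1795 (decimal)
Convert 0b1001101001101 (binary) → 4096 + 512 + 256 + 64 + 8 + 4 + 1 = 4941 (decimal)
Compute 1795 + 4941 = 6736
6736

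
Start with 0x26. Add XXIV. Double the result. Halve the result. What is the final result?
Convert 0x26 (hexadecimal) → 2×16 + 6 = 38 (decimal)
Start: 38
Convert XXIV (Roman numeral) → 10 + 10 + 4 = 24 (decimal)
38 + 24 = 62
62 × 2 = 124
124 ÷ 2 = 62
62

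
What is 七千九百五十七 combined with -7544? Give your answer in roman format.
Convert 七千九百五十七 (Chinese numeral) → 7×1000 + 9×100 + 5×10 + 7 = 7957 (decimal)
Compute 7957 + -7544 = 413
Convert 413 (decimal) → 413 = 400 + 10 + 1 + 1 + 1 → CDXIII (Roman numeral)
CDXIII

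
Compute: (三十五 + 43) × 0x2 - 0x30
Convert 三十五 (Chinese numeral) → 3×10 + 5 = 35 (decimal)
Convert 0x2 (hexadecimal) → 2 (decimal)
Convert 0x30 (hexadecimal) → 3×16 = 48 (decimal)
Expression in decimal: (35 + 43) × 2 - 48
Parentheses first: 35 + 43 = 78
Multiply: 78 × 2 = 156
Subtract: 156 - 48 = 108
108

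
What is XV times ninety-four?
Convert XV (Roman numeral) → 10 + 5 = 15 (decimal)
Convert ninety-four (English words) → 94 (decimal)
Compute 15 × 94 = 1410
1410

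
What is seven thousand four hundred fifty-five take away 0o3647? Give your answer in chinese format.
Convert seven thousand four hundred fifty-five (English words) → 7×1000 + 4×100 + 55 = 7455 (decimal)
Convert 0o3647 (octal) → 3×512 + 6×64 + 4×8 + 7 = 1959 (decimal)
Compute 7455 - 1959 = 5496
Convert 5496 (decimal) → 5496 = 5×1000 + 4×100 + 9×10 + 6 → 五千四百九十六 (Chinese numeral)
五千四百九十六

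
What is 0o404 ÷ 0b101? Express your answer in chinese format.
Convert 0o404 (octal) → 4×64 + 4 = 260 (decimal)
Convert 0b101 (binary) → 4 + 1 = 5 (decimal)
Compute 260 ÷ 5 = 52
Convert 52 (decimal) → 52 = 5×10 + 2 → 五十二 (Chinese numeral)
五十二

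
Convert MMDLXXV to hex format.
Convert MMDLXXV (Roman numeral) → 1000 + 1000 + 500 + 50 + 10 + 10 + 5 = 2575 (decimal)
Convert 2575 (decimal) → 2575 = 10×256 + 15 → 0xA0F (hexadecimal)
0xA0F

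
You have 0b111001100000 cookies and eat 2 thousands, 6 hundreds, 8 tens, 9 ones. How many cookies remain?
Convert 0b111001100000 (binary) → 2048 + 1024 + 512 + 64 + 32 = 3680 (decimal)
Convert 2 thousands, 6 hundreds, 8 tens, 9 ones (place-value notation) → 2×1000 + 6×100 + 8×10 + 9 = 2689 (decimal)
Compute 3680 - 2689 = 991
991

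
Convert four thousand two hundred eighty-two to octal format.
Convert four thousand two hundred eighty-two (English words) → 4×1000 + 2×100 + 82 = 4282 (decimal)
Convert 4282 (decimal) → 4282 = 1×4096 + 2×64 + 7×8 + 2 → 0o10272 (octal)
0o10272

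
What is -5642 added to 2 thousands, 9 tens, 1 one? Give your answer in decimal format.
Convert 2 thousands, 9 tens, 1 one (place-value notation) → 2×1000 + 9×10 + 1 = 2091 (decimal)
Compute -5642 + 2091 = -3551
-3551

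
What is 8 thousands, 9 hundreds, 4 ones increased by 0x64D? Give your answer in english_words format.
Convert 8 thousands, 9 hundreds, 4 ones (place-value notation) → 8×1000 + 9×100 + 4 = 8904 (decimal)
Convert 0x64D (hexadecimal) → 6×256 + 4×16 + 13 = 1613 (decimal)
Compute 8904 + 1613 = 10517
Convert 10517 (decimal) → 10517 = 10×1000 + 5×100 + 17 → ten thousand five hundred seventeen (English words)
ten thousand five hundred seventeen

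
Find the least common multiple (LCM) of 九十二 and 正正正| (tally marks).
Convert 九十二 (Chinese numeral) → 9×10 + 2 = 92 (decimal)
Convert 正正正| (tally marks) → 5 + 5 + 5 + 1 = 16 (decimal)
Compute lcm(92, 16) = 368
368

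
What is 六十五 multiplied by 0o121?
Convert 六十五 (Chinese numeral) → 6×10 + 5 = 65 (decimal)
Convert 0o121 (octal) → 1×64 + 2×8 + 1 = 81 (decimal)
Compute 65 × 81 = 5265
5265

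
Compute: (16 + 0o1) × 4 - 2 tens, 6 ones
Convert 0o1 (octal) → 1 (decimal)
Convert 2 tens, 6 ones (place-value notation) → 2×10 + 6 = 26 (decimal)
Expression in decimal: (16 + 1) × 4 - 26
Parentheses first: 16 + 1 = 17
Multiply: 17 × 4 = 68
Subtract: 68 - 26 = 42
42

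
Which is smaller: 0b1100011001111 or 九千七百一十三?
Convert 0b1100011001111 (binary) → 4096 + 2048 + 128 + 64 + 8 + 4 + 2 + 1 = 6351 (decimal)
Convert 九千七百一十三 (Chinese numeral) → 9×1000 + 7×100 + 1×10 + 3 = 9713 (decimal)
Compare 6351 vs 9713: smaller = 6351
6351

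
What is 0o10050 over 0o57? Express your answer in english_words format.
Convert 0o10050 (octal) → 1×4096 + 5×8 = 4136 (decimal)
Convert 0o57 (octal) → 5×8 + 7 = 47 (decimal)
Compute 4136 ÷ 47 = 88
Convert 88 (decimal) → eighty-eight (English words)
eighty-eight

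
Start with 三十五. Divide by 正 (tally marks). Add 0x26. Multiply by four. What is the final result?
Convert 三十五 (Chinese numeral) → 3×10 + 5 = 35 (decimal)
Start: 35
Convert 正 (tally marks) → 5 (decimal)
35 ÷ 5 = 7
Convert 0x26 (hexadecimal) → 2×16 + 6 = 38 (decimal)
7 + 38 = 45
Convert four (English words) → 4 (decimal)
45 × 4 = 180
180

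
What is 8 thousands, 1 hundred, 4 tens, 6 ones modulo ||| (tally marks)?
Convert 8 thousands, 1 hundred, 4 tens, 6 ones (place-value notation) → 8×1000 + 1×100 + 4×10 + 6 = 8146 (decimal)
Convert ||| (tally marks) → 3 (decimal)
Compute 8146 mod 3 = 1
1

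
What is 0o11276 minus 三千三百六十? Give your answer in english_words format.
Convert 0o11276 (octal) → 1×4096 + 1×512 + 2×64 + 7×8 + 6 = 4798 (decimal)
Convert 三千三百六十 (Chinese numeral) → 3×1000 + 3×100 + 6×10 = 3360 (decimal)
Compute 4798 - 3360 = 1438
Convert 1438 (decimal) → 1438 = 1×1000 + 4×100 + 38 → one thousand four hundred thirty-eight (English words)
one thousand four hundred thirty-eight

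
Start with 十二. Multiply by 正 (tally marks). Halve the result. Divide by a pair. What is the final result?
Convert 十二 (Chinese numeral) → 1×10 + 2 = 12 (decimal)
Start: 12
Convert 正 (tally marks) → 5 (decimal)
12 × 5 = 60
60 ÷ 2 = 30
Convert a pair (colloquial) → 2 (decimal)
30 ÷ 2 = 15
15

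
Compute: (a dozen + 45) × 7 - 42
Convert a dozen (colloquial) → 12 (decimal)
Expression in decimal: (12 + 45) × 7 - 42
Parentheses first: 12 + 45 = 57
Multiply: 57 × 7 = 399
Subtract: 399 - 42 = 357
357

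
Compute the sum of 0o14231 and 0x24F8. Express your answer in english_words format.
Convert 0o14231 (octal) → 1×4096 + 4×512 + 2×64 + 3×8 + 1 = 6297 (decimal)
Convert 0x24F8 (hexadecimal) → 2×4096 + 4×256 + 15×16 + 8 = 9464 (decimal)
Compute 6297 + 9464 = 15761
Convert 15761 (decimal) → 15761 = 15×1000 + 7×100 + 61 → fifteen thousand seven hundred sixty-one (English words)
fifteen thousand seven hundred sixty-one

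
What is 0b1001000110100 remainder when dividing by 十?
Convert 0b1001000110100 (binary) → 4096 + 512 + 32 + 16 + 4 = 4660 (decimal)
Convert 十 (Chinese numeral) → 1×10 = 10 (decimal)
Compute 4660 mod 10 = 0
0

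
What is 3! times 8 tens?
Convert 3! (factorial) → 6 (decimal)
Convert 8 tens (place-value notation) → 8×10 = 80 (decimal)
Compute 6 × 80 = 480
480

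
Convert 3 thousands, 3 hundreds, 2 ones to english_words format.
Convert 3 thousands, 3 hundreds, 2 ones (place-value notation) → 3×1000 + 3×100 + 2 = 3302 (decimal)
Convert 3302 (decimal) → 3302 = 3×1000 + 3×100 + 2 → three thousand three hundred two (English words)
three thousand three hundred two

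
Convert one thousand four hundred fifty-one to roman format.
Convert one thousand four hundred fifty-one (English words) → 1×1000 + 4×100 + 51 = 1451 (decimal)
Convert 1451 (decimal) → 1451 = 1000 + 400 + 50 + 1 → MCDLI (Roman numeral)
MCDLI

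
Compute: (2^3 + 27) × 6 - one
Convert 2^3 (power) → 8 (decimal)
Convert one (English words) → 1 (decimal)
Expression in decimal: (8 + 27) × 6 - 1
Parentheses first: 8 + 27 = 35
Multiply: 35 × 6 = 210
Subtract: 210 - 1 = 209
209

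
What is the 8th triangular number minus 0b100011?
The 8th triangular number = 8×9/2 = 36
Convert 0b100011 (binary) → 32 + 2 + 1 = 35 (decimal)
Compute 36 - 35 = 1
1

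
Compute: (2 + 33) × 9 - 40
Parentheses first: 2 + 33 = 35
Multiply: 35 × 9 = 315
Subtract: 315 - 40 = 275
275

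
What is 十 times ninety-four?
Convert 十 (Chinese numeral) → 1×10 = 10 (decimal)
Convert ninety-four (English words) → 94 (decimal)
Compute 10 × 94 = 940
940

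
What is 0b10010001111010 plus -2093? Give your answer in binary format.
Convert 0b10010001111010 (binary) → 8192 + 1024 + 64 + 32 + 16 + 8 + 2 = 9338 (decimal)
Compute 9338 + -2093 = 7245
Convert 7245 (decimal) → 7245 = 4096 + 2048 + 1024 + 64 + 8 + 4 + 1 → 0b1110001001101 (binary)
0b1110001001101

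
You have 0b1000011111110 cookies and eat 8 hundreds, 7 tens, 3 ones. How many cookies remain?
Convert 0b1000011111110 (binary) → 4096 + 128 + 64 + 32 + 16 + 8 + 4 + 2 = 4350 (decimal)
Convert 8 hundreds, 7 tens, 3 ones (place-value notation) → 8×100 + 7×10 + 3 = 873 (decimal)
Compute 4350 - 873 = 3477
3477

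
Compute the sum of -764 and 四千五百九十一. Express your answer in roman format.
Convert 四千五百九十一 (Chinese numeral) → 4×1000 + 5×100 + 9×10 + 1 = 4591 (decimal)
Compute -764 + 4591 = 3827
Convert 3827 (decimal) → 3827 = 1000 + 1000 + 1000 + 500 + 100 + 100 + 100 + 10 + 10 + 5 + 1 + 1 → MMMDCCCXXVII (Roman numeral)
MMMDCCCXXVII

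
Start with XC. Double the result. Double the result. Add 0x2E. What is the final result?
Convert XC (Roman numeral) → 90 (decimal)
Start: 90
90 × 2 = 180
180 × 2 = 360
Convert 0x2E (hexadecimal) → 2×16 + 14 = 46 (decimal)
360 + 46 = 406
406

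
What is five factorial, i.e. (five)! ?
Convert five (English words) → 5 (decimal)
Compute 5! = 120
120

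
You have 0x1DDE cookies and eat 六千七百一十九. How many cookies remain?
Convert 0x1DDE (hexadecimal) → 1×4096 + 13×256 + 13×16 + 14 = 7646 (decimal)
Convert 六千七百一十九 (Chinese numeral) → 6×1000 + 7×100 + 1×10 + 9 = 6719 (decimal)
Compute 7646 - 6719 = 927
927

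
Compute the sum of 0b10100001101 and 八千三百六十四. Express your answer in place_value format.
Convert 0b10100001101 (binary) → 1024 + 256 + 8 + 4 + 1 = 1293 (decimal)
Convert 八千三百六十四 (Chinese numeral) → 8×1000 + 3×100 + 6×10 + 4 = 8364 (decimal)
Compute 1293 + 8364 = 9657
Convert 9657 (decimal) → 9657 = 9×1000 + 6×100 + 5×10 + 7 → 9 thousands, 6 hundreds, 5 tens, 7 ones (place-value notation)
9 thousands, 6 hundreds, 5 tens, 7 ones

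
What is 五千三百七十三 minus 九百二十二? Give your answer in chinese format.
Convert 五千三百七十三 (Chinese numeral) → 5×1000 + 3×100 + 7×10 + 3 = 5373 (decimal)
Convert 九百二十二 (Chinese numeral) → 9×100 + 2×10 + 2 = 922 (decimal)
Compute 5373 - 922 = 4451
Convert 4451 (decimal) → 4451 = 4×1000 + 4×100 + 5×10 + 1 → 四千四百五十一 (Chinese numeral)
四千四百五十一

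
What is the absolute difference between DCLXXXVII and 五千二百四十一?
Convert DCLXXXVII (Roman numeral) → 500 + 100 + 50 + 10 + 10 + 10 + 5 + 1 + 1 = 687 (decimal)
Convert 五千二百四十一 (Chinese numeral) → 5×1000 + 2×100 + 4×10 + 1 = 5241 (decimal)
Compute |687 - 5241| = 4554
4554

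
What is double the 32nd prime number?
The 32nd prime number = 131
Compute 131 × 2 = 262
262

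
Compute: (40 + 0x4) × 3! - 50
Convert 0x4 (hexadecimal) → 4 (decimal)
Convert 3! (factorial) → 6 (decimal)
Expression in decimal: (40 + 4) × 6 - 50
Parentheses first: 40 + 4 = 44
Multiply: 44 × 6 = 264
Subtract: 264 - 50 = 214
214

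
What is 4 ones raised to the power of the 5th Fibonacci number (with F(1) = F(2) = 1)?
Convert 4 ones (place-value notation) → 4 (decimal)
Convert the 5th Fibonacci number (with F(1) = F(2) = 1) (Fibonacci index) → 1, 1, 2, 3, 5 → 5 (decimal)
Compute 4 ^ 5 = 1024
1024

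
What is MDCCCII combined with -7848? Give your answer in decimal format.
Convert MDCCCII (Roman numeral) → 1000 + 500 + 100 + 100 + 100 + 1 + 1 = 1802 (decimal)
Compute 1802 + -7848 = -6046
-6046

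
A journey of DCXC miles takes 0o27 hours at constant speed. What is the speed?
Convert DCXC (Roman numeral) → 500 + 100 + 90 = 690 (decimal)
Convert 0o27 (octal) → 2×8 + 7 = 23 (decimal)
Compute 690 ÷ 23 = 30
30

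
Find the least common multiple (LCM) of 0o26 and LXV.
Convert 0o26 (octal) → 2×8 + 6 = 22 (decimal)
Convert LXV (Roman numeral) → 50 + 10 + 5 = 65 (decimal)
Compute lcm(22, 65) = 1430
1430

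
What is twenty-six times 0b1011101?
Convert twenty-six (English words) → 26 (decimal)
Convert 0b1011101 (binary) → 64 + 16 + 8 + 4 + 1 = 93 (decimal)
Compute 26 × 93 = 2418
2418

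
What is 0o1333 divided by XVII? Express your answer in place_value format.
Convert 0o1333 (octal) → 1×512 + 3×64 + 3×8 + 3 = 731 (decimal)
Convert XVII (Roman numeral) → 10 + 5 + 1 + 1 = 17 (decimal)
Compute 731 ÷ 17 = 43
Convert 43 (decimal) → 43 = 4×10 + 3 → 4 tens, 3 ones (place-value notation)
4 tens, 3 ones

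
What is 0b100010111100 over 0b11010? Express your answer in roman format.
Convert 0b100010111100 (binary) → 2048 + 128 + 32 + 16 + 8 + 4 = 2236 (decimal)
Convert 0b11010 (binary) → 16 + 8 + 2 = 26 (decimal)
Compute 2236 ÷ 26 = 86
Convert 86 (decimal) → 86 = 50 + 10 + 10 + 10 + 5 + 1 → LXXXVI (Roman numeral)
LXXXVI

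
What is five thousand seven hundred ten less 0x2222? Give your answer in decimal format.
Convert five thousand seven hundred ten (English words) → 5×1000 + 7×100 + 10 = 5710 (decimal)
Convert 0x2222 (hexadecimal) → 2×4096 + 2×256 + 2×16 + 2 = 8738 (decimal)
Compute 5710 - 8738 = -3028
-3028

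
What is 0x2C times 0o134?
Convert 0x2C (hexadecimal) → 2×16 + 12 = 44 (decimal)
Convert 0o134 (octal) → 1×64 + 3×8 + 4 = 92 (decimal)
Compute 44 × 92 = 4048
4048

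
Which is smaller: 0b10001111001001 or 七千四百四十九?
Convert 0b10001111001001 (binary) → 8192 + 512 + 256 + 128 + 64 + 8 + 1 = 9161 (decimal)
Convert 七千四百四十九 (Chinese numeral) → 7×1000 + 4×100 + 4×10 + 9 = 7449 (decimal)
Compare 9161 vs 7449: smaller = 7449
7449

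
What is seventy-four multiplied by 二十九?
Convert seventy-four (English words) → 74 (decimal)
Convert 二十九 (Chinese numeral) → 2×10 + 9 = 29 (decimal)
Compute 74 × 29 = 2146
2146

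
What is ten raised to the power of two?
Convert ten (English words) → 10 (decimal)
Convert two (English words) → 2 (decimal)
Compute 10 ^ 2 = 100
100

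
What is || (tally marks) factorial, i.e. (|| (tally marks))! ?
Convert || (tally marks) → 2 (decimal)
Compute 2! = 2
2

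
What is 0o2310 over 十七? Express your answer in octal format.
Convert 0o2310 (octal) → 2×512 + 3×64 + 1×8 = 1224 (decimal)
Convert 十七 (Chinese numeral) → 1×10 + 7 = 17 (decimal)
Compute 1224 ÷ 17 = 72
Convert 72 (decimal) → 72 = 1×64 + 1×8 → 0o110 (octal)
0o110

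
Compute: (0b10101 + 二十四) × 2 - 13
Convert 0b10101 (binary) → 16 + 4 + 1 = 21 (decimal)
Convert 二十四 (Chinese numeral) → 2×10 + 4 = 24 (decimal)
Expression in decimal: (21 + 24) × 2 - 13
Parentheses first: 21 + 24 = 45
Multiply: 45 × 2 = 90
Subtract: 90 - 13 = 77
77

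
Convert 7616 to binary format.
Convert 7616 (decimal) → 7616 = 4096 + 2048 + 1024 + 256 + 128 + 64 → 0b1110111000000 (binary)
0b1110111000000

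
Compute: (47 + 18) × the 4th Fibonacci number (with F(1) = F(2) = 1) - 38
Convert the 4th Fibonacci number (with F(1) = F(2) = 1) (Fibonacci index) → 1, 1, 2, 3 → 3 (decimal)
Expression in decimal: (47 + 18) × 3 - 38
Parentheses first: 47 + 18 = 65
Multiply: 65 × 3 = 195
Subtract: 195 - 38 = 157
157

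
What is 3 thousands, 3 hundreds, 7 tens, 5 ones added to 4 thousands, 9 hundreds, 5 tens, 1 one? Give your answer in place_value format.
Convert 3 thousands, 3 hundreds, 7 tens, 5 ones (place-value notation) → 3×1000 + 3×100 + 7×10 + 5 = 3375 (decimal)
Convert 4 thousands, 9 hundreds, 5 tens, 1 one (place-value notation) → 4×1000 + 9×100 + 5×10 + 1 = 4951 (decimal)
Compute 3375 + 4951 = 8326
Convert 8326 (decimal) → 8326 = 8×1000 + 3×100 + 2×10 + 6 → 8 thousands, 3 hundreds, 2 tens, 6 ones (place-value notation)
8 thousands, 3 hundreds, 2 tens, 6 ones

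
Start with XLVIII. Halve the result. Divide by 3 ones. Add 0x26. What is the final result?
Convert XLVIII (Roman numeral) → 40 + 5 + 1 + 1 + 1 = 48 (decimal)
Start: 48
48 ÷ 2 = 24
Convert 3 ones (place-value notation) → 3 (decimal)
24 ÷ 3 = 8
Convert 0x26 (hexadecimal) → 2×16 + 6 = 38 (decimal)
8 + 38 = 46
46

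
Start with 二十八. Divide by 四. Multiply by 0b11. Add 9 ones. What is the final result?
Convert 二十八 (Chinese numeral) → 2×10 + 8 = 28 (decimal)
Start: 28
Convert 四 (Chinese numeral) → 4 (decimal)
28 ÷ 4 = 7
Convert 0b11 (binary) → 2 + 1 = 3 (decimal)
7 × 3 = 21
Convert 9 ones (place-value notation) → 9 (decimal)
21 + 9 = 30
30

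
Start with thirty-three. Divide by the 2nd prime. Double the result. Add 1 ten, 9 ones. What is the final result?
Convert thirty-three (English words) → 33 (decimal)
Start: 33
Convert the 2nd prime (prime index) → 3 (decimal)
33 ÷ 3 = 11
11 × 2 = 22
Convert 1 ten, 9 ones (place-value notation) → 1×10 + 9 = 19 (decimal)
22 + 19 = 41
41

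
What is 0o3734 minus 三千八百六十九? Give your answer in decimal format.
Convert 0o3734 (octal) → 3×512 + 7×64 + 3×8 + 4 = 2012 (decimal)
Convert 三千八百六十九 (Chinese numeral) → 3×1000 + 8×100 + 6×10 + 9 = 3869 (decimal)
Compute 2012 - 3869 = -1857
-1857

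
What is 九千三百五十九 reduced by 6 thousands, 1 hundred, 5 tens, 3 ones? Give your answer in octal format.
Convert 九千三百五十九 (Chinese numeral) → 9×1000 + 3×100 + 5×10 + 9 = 9359 (decimal)
Convert 6 thousands, 1 hundred, 5 tens, 3 ones (place-value notation) → 6×1000 + 1×100 + 5×10 + 3 = 6153 (decimal)
Compute 9359 - 6153 = 3206
Convert 3206 (decimal) → 3206 = 6×512 + 2×64 + 6 → 0o6206 (octal)
0o6206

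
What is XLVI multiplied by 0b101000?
Convert XLVI (Roman numeral) → 40 + 5 + 1 = 46 (decimal)
Convert 0b101000 (binary) → 32 + 8 = 40 (decimal)
Compute 46 × 40 = 1840
1840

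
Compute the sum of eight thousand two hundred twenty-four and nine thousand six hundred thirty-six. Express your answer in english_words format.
Convert eight thousand two hundred twenty-four (English words) → 8×1000 + 2×100 + 24 = 8224 (decimal)
Convert nine thousand six hundred thirty-six (English words) → 9×1000 + 6×100 + 36 = 9636 (decimal)
Compute 8224 + 9636 = 17860
Convert 17860 (decimal) → 17860 = 17×1000 + 8×100 + 60 → seventeen thousand eight hundred sixty (English words)
seventeen thousand eight hundred sixty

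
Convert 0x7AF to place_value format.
Convert 0x7AF (hexadecimal) → 7×256 + 10×16 + 15 = 1967 (decimal)
Convert 1967 (decimal) → 1967 = 1×1000 + 9×100 + 6×10 + 7 → 1 thousand, 9 hundreds, 6 tens, 7 ones (place-value notation)
1 thousand, 9 hundreds, 6 tens, 7 ones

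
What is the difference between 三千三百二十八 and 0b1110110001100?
Convert 三千三百二十八 (Chinese numeral) → 3×1000 + 3×100 + 2×10 + 8 = 3328 (decimal)
Convert 0b1110110001100 (binary) → 4096 + 2048 + 1024 + 256 + 128 + 8 + 4 = 7564 (decimal)
Difference: |3328 - 7564| = 4236
4236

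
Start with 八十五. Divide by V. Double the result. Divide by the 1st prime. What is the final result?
Convert 八十五 (Chinese numeral) → 8×10 + 5 = 85 (decimal)
Start: 85
Convert V (Roman numeral) → 5 (decimal)
85 ÷ 5 = 17
17 × 2 = 34
Convert the 1st prime (prime index) → 2 (decimal)
34 ÷ 2 = 17
17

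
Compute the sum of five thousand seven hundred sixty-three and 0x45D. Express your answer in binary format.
Convert five thousand seven hundred sixty-three (English words) → 5×1000 + 7×100 + 63 = 5763 (decimal)
Convert 0x45D (hexadecimal) → 4×256 + 5×16 + 13 = 1117 (decimal)
Compute 5763 + 1117 = 6880
Convert 6880 (decimal) → 6880 = 4096 + 2048 + 512 + 128 + 64 + 32 → 0b1101011100000 (binary)
0b1101011100000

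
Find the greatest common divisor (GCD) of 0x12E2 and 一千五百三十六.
Convert 0x12E2 (hexadecimal) → 1×4096 + 2×256 + 14×16 + 2 = 4834 (decimal)
Convert 一千五百三十六 (Chinese numeral) → 1×1000 + 5×100 + 3×10 + 6 = 1536 (decimal)
Compute gcd(4834, 1536) = 2
2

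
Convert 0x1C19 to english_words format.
Convert 0x1C19 (hexadecimal) → 1×4096 + 12×256 + 1×16 + 9 = 7193 (decimal)
Convert 7193 (decimal) → 7193 = 7×1000 + 1×100 + 93 → seven thousand one hundred ninety-three (English words)
seven thousand one hundred ninety-three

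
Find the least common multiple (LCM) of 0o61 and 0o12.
Convert 0o61 (octal) → 6×8 + 1 = 49 (decimal)
Convert 0o12 (octal) → 1×8 + 2 = 10 (decimal)
Compute lcm(49, 10) = 490
490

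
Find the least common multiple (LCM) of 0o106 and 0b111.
Convert 0o106 (octal) → 1×64 + 6 = 70 (decimal)
Convert 0b111 (binary) → 4 + 2 + 1 = 7 (decimal)
Compute lcm(70, 7) = 70
70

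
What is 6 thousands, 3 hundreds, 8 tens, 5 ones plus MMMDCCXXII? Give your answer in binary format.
Convert 6 thousands, 3 hundreds, 8 tens, 5 ones (place-value notation) → 6×1000 + 3×100 + 8×10 + 5 = 6385 (decimal)
Convert MMMDCCXXII (Roman numeral) → 1000 + 1000 + 1000 + 500 + 100 + 100 + 10 + 10 + 1 + 1 = 3722 (decimal)
Compute 6385 + 3722 = 10107
Convert 10107 (decimal) → 10107 = 8192 + 1024 + 512 + 256 + 64 + 32 + 16 + 8 + 2 + 1 → 0b10011101111011 (binary)
0b10011101111011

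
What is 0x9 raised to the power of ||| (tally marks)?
Convert 0x9 (hexadecimal) → 9 (decimal)
Convert ||| (tally marks) → 3 (decimal)
Compute 9 ^ 3 = 729
729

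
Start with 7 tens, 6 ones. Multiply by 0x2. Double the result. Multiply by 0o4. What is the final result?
Convert 7 tens, 6 ones (place-value notation) → 7×10 + 6 = 76 (decimal)
Start: 76
Convert 0x2 (hexadecimal) → 2 (decimal)
76 × 2 = 152
152 × 2 = 304
Convert 0o4 (octal) → 4 (decimal)
304 × 4 = 1216
1216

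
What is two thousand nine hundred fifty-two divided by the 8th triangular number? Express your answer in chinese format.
Convert two thousand nine hundred fifty-two (English words) → 2×1000 + 9×100 + 52 = 2952 (decimal)
Convert the 8th triangular number (triangular index) → 8×9/2 = 36 (decimal)
Compute 2952 ÷ 36 = 82
Convert 82 (decimal) → 82 = 8×10 + 2 → 八十二 (Chinese numeral)
八十二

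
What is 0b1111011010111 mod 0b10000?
Convert 0b1111011010111 (binary) → 4096 + 2048 + 1024 + 512 + 128 + 64 + 16 + 4 + 2 + 1 = 7895 (decimal)
Convert 0b10000 (binary) → 16 (decimal)
Compute 7895 mod 16 = 7
7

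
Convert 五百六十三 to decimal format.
Convert 五百六十三 (Chinese numeral) → 5×100 + 6×10 + 3 = 563 (decimal)
563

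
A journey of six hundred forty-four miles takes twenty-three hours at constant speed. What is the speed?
Convert six hundred forty-four (English words) → 6×100 + 44 = 644 (decimal)
Convert twenty-three (English words) → 23 (decimal)
Compute 644 ÷ 23 = 28
28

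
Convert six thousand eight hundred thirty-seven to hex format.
Convert six thousand eight hundred thirty-seven (English words) → 6×1000 + 8×100 + 37 = 6837 (decimal)
Convert 6837 (decimal) → 6837 = 1×4096 + 10×256 + 11×16 + 5 → 0x1AB5 (hexadecimal)
0x1AB5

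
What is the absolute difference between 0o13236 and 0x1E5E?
Convert 0o13236 (octal) → 1×4096 + 3×512 + 2×64 + 3×8 + 6 = 5790 (decimal)
Convert 0x1E5E (hexadecimal) → 1×4096 + 14×256 + 5×16 + 14 = 7774 (decimal)
Compute |5790 - 7774| = 1984
1984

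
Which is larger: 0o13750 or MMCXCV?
Convert 0o13750 (octal) → 1×4096 + 3×512 + 7×64 + 5×8 = 6120 (decimal)
Convert MMCXCV (Roman numeral) → 1000 + 1000 + 100 + 90 + 5 = 2195 (decimal)
Compare 6120 vs 2195: larger = 6120
6120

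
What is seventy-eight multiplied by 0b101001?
Convert seventy-eight (English words) → 78 (decimal)
Convert 0b101001 (binary) → 32 + 8 + 1 = 41 (decimal)
Compute 78 × 41 = 3198
3198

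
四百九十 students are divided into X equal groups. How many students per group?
Convert 四百九十 (Chinese numeral) → 4×100 + 9×10 = 490 (decimal)
Convert X (Roman numeral) → 10 (decimal)
Compute 490 ÷ 10 = 49
49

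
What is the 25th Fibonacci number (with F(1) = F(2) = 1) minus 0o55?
The 25th Fibonacci number (with F(1) = F(2) = 1) = 75025
Convert 0o55 (octal) → 5×8 + 5 = 45 (decimal)
Compute 75025 - 45 = 74980
74980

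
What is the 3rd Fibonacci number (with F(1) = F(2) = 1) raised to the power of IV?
Convert the 3rd Fibonacci number (with F(1) = F(2) = 1) (Fibonacci index) → 1, 1, 2 → 2 (decimal)
Convert IV (Roman numeral) → 4 (decimal)
Compute 2 ^ 4 = 16
16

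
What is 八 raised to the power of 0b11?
Convert 八 (Chinese numeral) → 8 (decimal)
Convert 0b11 (binary) → 2 + 1 = 3 (decimal)
Compute 8 ^ 3 = 512
512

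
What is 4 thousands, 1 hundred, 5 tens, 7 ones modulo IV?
Convert 4 thousands, 1 hundred, 5 tens, 7 ones (place-value notation) → 4×1000 + 1×100 + 5×10 + 7 = 4157 (decimal)
Convert IV (Roman numeral) → 4 (decimal)
Compute 4157 mod 4 = 1
1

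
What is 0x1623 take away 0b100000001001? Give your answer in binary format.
Convert 0x1623 (hexadecimal) → 1×4096 + 6×256 + 2×16 + 3 = 5667 (decimal)
Convert 0b100000001001 (binary) → 2048 + 8 + 1 = 2057 (decimal)
Compute 5667 - 2057 = 3610
Convert 3610 (decimal) → 3610 = 2048 + 1024 + 512 + 16 + 8 + 2 → 0b111000011010 (binary)
0b111000011010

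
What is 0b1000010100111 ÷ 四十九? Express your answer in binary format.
Convert 0b1000010100111 (binary) → 4096 + 128 + 32 + 4 + 2 + 1 = 4263 (decimal)
Convert 四十九 (Chinese numeral) → 4×10 + 9 = 49 (decimal)
Compute 4263 ÷ 49 = 87
Convert 87 (decimal) → 87 = 64 + 16 + 4 + 2 + 1 → 0b1010111 (binary)
0b1010111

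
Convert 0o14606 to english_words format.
Convert 0o14606 (octal) → 1×4096 + 4×512 + 6×64 + 6 = 6534 (decimal)
Convert 6534 (decimal) → 6534 = 6×1000 + 5×100 + 34 → six thousand five hundred thirty-four (English words)
six thousand five hundred thirty-four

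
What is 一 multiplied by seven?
Convert 一 (Chinese numeral) → 1 (decimal)
Convert seven (English words) → 7 (decimal)
Compute 1 × 7 = 7
7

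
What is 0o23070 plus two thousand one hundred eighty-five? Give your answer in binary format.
Convert 0o23070 (octal) → 2×4096 + 3×512 + 7×8 = 9784 (decimal)
Convert two thousand one hundred eighty-five (English words) → 2×1000 + 1×100 + 85 = 2185 (decimal)
Compute 9784 + 2185 = 11969
Convert 11969 (decimal) → 11969 = 8192 + 2048 + 1024 + 512 + 128 + 64 + 1 → 0b10111011000001 (binary)
0b10111011000001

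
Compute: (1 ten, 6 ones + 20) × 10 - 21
Convert 1 ten, 6 ones (place-value notation) → 1×10 + 6 = 16 (decimal)
Expression in decimal: (16 + 20) × 10 - 21
Parentheses first: 16 + 20 = 36
Multiply: 36 × 10 = 360
Subtract: 360 - 21 = 339
339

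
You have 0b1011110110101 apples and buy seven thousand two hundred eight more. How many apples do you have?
Convert 0b1011110110101 (binary) → 4096 + 1024 + 512 + 256 + 128 + 32 + 16 + 4 + 1 = 6069 (decimal)
Convert seven thousand two hundred eight (English words) → 7×1000 + 2×100 + 8 = 7208 (decimal)
Compute 6069 + 7208 = 13277
13277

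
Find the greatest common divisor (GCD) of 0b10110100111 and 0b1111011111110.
Convert 0b10110100111 (binary) → 1024 + 256 + 128 + 32 + 4 + 2 + 1 = 1447 (decimal)
Convert 0b1111011111110 (binary) → 4096 + 2048 + 1024 + 512 + 128 + 64 + 32 + 16 + 8 + 4 + 2 = 7934 (decimal)
Compute gcd(1447, 7934) = 1
1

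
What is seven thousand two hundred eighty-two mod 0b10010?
Convert seven thousand two hundred eighty-two (English words) → 7×1000 + 2×100 + 82 = 7282 (decimal)
Convert 0b10010 (binary) → 16 + 2 = 18 (decimal)
Compute 7282 mod 18 = 10
10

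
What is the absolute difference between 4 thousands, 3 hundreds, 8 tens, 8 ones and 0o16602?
Convert 4 thousands, 3 hundreds, 8 tens, 8 ones (place-value notation) → 4×1000 + 3×100 + 8×10 + 8 = 4388 (decimal)
Convert 0o16602 (octal) → 1×4096 + 6×512 + 6×64 + 2 = 7554 (decimal)
Compute |4388 - 7554| = 3166
3166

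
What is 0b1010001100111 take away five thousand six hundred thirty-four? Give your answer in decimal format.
Convert 0b1010001100111 (binary) → 4096 + 1024 + 64 + 32 + 4 + 2 + 1 = 5223 (decimal)
Convert five thousand six hundred thirty-four (English words) → 5×1000 + 6×100 + 34 = 5634 (decimal)
Compute 5223 - 5634 = -411
-411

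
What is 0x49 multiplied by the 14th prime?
Convert 0x49 (hexadecimal) → 4×16 + 9 = 73 (decimal)
Convert the 14th prime (prime index) → 43 (decimal)
Compute 73 × 43 = 3139
3139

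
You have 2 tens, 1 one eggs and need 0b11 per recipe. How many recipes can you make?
Convert 2 tens, 1 one (place-value notation) → 2×10 + 1 = 21 (decimal)
Convert 0b11 (binary) → 2 + 1 = 3 (decimal)
Compute 21 ÷ 3 = 7
7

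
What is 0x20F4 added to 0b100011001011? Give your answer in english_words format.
Convert 0x20F4 (hexadecimal) → 2×4096 + 15×16 + 4 = 8436 (decimal)
Convert 0b100011001011 (binary) → 2048 + 128 + 64 + 8 + 2 + 1 = 2251 (decimal)
Compute 8436 + 2251 = 10687
Convert 10687 (decimal) → 10687 = 10×1000 + 6×100 + 87 → ten thousand six hundred eighty-seven (English words)
ten thousand six hundred eighty-seven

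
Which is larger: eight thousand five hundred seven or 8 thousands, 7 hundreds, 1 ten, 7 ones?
Convert eight thousand five hundred seven (English words) → 8×1000 + 5×100 + 7 = 8507 (decimal)
Convert 8 thousands, 7 hundreds, 1 ten, 7 ones (place-value notation) → 8×1000 + 7×100 + 1×10 + 7 = 8717 (decimal)
Compare 8507 vs 8717: larger = 8717
8717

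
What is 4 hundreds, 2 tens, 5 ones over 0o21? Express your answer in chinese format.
Convert 4 hundreds, 2 tens, 5 ones (place-value notation) → 4×100 + 2×10 + 5 = 425 (decimal)
Convert 0o21 (octal) → 2×8 + 1 = 17 (decimal)
Compute 425 ÷ 17 = 25
Convert 25 (decimal) → 25 = 2×10 + 5 → 二十五 (Chinese numeral)
二十五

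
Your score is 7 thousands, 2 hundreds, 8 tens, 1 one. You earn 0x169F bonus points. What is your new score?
Convert 7 thousands, 2 hundreds, 8 tens, 1 one (place-value notation) → 7×1000 + 2×100 + 8×10 + 1 = 7281 (decimal)
Convert 0x169F (hexadecimal) → 1×4096 + 6×256 + 9×16 + 15 = 5791 (decimal)
Compute 7281 + 5791 = 13072
13072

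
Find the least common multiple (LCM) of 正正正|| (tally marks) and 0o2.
Convert 正正正|| (tally marks) → 5 + 5 + 5 + 2 = 17 (decimal)
Convert 0o2 (octal) → 2 (decimal)
Compute lcm(17, 2) = 34
34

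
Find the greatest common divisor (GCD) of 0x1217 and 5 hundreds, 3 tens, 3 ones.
Convert 0x1217 (hexadecimal) → 1×4096 + 2×256 + 1×16 + 7 = 4631 (decimal)
Convert 5 hundreds, 3 tens, 3 ones (place-value notation) → 5×100 + 3×10 + 3 = 533 (decimal)
Compute gcd(4631, 533) = 1
1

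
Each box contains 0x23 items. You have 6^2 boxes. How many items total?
Convert 0x23 (hexadecimal) → 2×16 + 3 = 35 (decimal)
Convert 6^2 (power) → 36 (decimal)
Compute 35 × 36 = 1260
1260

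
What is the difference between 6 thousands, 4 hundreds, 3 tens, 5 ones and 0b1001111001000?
Convert 6 thousands, 4 hundreds, 3 tens, 5 ones (place-value notation) → 6×1000 + 4×100 + 3×10 + 5 = 6435 (decimal)
Convert 0b1001111001000 (binary) → 4096 + 512 + 256 + 128 + 64 + 8 = 5064 (decimal)
Difference: |6435 - 5064| = 1371
1371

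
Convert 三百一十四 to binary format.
Convert 三百一十四 (Chinese numeral) → 3×100 + 1×10 + 4 = 314 (decimal)
Convert 314 (decimal) → 314 = 256 + 32 + 16 + 8 + 2 → 0b100111010 (binary)
0b100111010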